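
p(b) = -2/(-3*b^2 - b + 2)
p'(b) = -2*(6*b + 1)/(-3*b^2 - b + 2)^2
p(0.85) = 1.97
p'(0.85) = -11.78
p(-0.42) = -1.06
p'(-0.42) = 0.85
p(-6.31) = 0.02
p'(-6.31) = 0.01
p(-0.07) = -0.97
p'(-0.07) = -0.27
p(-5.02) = 0.03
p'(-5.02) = 0.01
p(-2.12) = 0.21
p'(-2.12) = 0.27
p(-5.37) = 0.03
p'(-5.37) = 0.01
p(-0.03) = -0.99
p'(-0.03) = -0.40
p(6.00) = 0.02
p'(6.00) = -0.00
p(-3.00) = 0.09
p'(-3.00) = 0.07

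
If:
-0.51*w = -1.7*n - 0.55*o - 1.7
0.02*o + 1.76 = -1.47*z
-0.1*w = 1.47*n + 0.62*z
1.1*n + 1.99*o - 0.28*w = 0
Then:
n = 0.20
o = 0.53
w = 4.57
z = -1.20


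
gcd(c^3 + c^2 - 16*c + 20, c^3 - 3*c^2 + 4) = c^2 - 4*c + 4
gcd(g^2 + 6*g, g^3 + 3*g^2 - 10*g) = g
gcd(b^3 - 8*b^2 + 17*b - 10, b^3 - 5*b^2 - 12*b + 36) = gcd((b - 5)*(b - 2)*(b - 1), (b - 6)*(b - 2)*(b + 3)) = b - 2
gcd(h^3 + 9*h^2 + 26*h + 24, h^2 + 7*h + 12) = h^2 + 7*h + 12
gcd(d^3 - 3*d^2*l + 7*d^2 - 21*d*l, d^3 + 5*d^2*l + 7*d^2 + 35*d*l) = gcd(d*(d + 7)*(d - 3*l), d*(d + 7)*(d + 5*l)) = d^2 + 7*d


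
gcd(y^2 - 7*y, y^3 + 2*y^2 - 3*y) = y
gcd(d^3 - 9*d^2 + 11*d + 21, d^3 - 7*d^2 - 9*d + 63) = d^2 - 10*d + 21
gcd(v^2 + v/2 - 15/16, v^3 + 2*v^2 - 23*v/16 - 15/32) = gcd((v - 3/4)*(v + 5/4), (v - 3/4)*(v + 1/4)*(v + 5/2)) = v - 3/4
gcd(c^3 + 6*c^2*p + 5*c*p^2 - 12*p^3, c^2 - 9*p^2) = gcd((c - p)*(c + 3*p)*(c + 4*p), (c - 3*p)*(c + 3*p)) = c + 3*p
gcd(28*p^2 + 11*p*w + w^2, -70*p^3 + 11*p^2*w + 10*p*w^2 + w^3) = 7*p + w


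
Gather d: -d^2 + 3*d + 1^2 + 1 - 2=-d^2 + 3*d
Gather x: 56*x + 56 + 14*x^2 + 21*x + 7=14*x^2 + 77*x + 63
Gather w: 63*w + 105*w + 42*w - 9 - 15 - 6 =210*w - 30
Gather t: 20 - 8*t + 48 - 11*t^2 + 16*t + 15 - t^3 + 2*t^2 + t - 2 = -t^3 - 9*t^2 + 9*t + 81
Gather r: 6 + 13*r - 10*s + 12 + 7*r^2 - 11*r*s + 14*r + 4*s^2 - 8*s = 7*r^2 + r*(27 - 11*s) + 4*s^2 - 18*s + 18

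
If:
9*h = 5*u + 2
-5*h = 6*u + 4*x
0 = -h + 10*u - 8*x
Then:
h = 44/243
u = -2/27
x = -28/243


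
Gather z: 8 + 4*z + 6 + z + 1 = 5*z + 15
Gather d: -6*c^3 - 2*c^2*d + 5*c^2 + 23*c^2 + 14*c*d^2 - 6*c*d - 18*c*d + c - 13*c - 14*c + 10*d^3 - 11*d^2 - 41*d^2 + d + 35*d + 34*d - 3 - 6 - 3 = -6*c^3 + 28*c^2 - 26*c + 10*d^3 + d^2*(14*c - 52) + d*(-2*c^2 - 24*c + 70) - 12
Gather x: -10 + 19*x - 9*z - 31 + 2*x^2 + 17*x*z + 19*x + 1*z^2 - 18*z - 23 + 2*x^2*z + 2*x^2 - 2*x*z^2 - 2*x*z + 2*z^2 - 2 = x^2*(2*z + 4) + x*(-2*z^2 + 15*z + 38) + 3*z^2 - 27*z - 66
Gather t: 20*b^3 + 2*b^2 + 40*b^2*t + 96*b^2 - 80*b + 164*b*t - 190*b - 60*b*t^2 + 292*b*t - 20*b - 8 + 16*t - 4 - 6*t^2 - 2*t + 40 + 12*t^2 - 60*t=20*b^3 + 98*b^2 - 290*b + t^2*(6 - 60*b) + t*(40*b^2 + 456*b - 46) + 28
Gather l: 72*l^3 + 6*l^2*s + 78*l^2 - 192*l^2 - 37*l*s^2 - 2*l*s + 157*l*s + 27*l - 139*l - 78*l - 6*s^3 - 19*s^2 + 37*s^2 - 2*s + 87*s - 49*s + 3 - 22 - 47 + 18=72*l^3 + l^2*(6*s - 114) + l*(-37*s^2 + 155*s - 190) - 6*s^3 + 18*s^2 + 36*s - 48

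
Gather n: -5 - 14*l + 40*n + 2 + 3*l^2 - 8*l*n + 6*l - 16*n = 3*l^2 - 8*l + n*(24 - 8*l) - 3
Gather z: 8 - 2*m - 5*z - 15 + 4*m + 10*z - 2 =2*m + 5*z - 9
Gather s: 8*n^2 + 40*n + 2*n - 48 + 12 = 8*n^2 + 42*n - 36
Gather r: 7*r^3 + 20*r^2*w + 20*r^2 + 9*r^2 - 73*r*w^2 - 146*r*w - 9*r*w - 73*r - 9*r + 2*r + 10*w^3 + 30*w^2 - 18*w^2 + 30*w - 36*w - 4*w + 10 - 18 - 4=7*r^3 + r^2*(20*w + 29) + r*(-73*w^2 - 155*w - 80) + 10*w^3 + 12*w^2 - 10*w - 12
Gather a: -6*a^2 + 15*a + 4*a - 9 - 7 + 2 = -6*a^2 + 19*a - 14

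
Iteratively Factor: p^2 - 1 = (p + 1)*(p - 1)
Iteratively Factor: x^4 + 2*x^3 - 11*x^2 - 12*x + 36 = (x - 2)*(x^3 + 4*x^2 - 3*x - 18) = (x - 2)*(x + 3)*(x^2 + x - 6) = (x - 2)^2*(x + 3)*(x + 3)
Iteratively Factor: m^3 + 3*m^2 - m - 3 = (m + 1)*(m^2 + 2*m - 3) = (m + 1)*(m + 3)*(m - 1)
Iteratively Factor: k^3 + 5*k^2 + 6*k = (k)*(k^2 + 5*k + 6) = k*(k + 3)*(k + 2)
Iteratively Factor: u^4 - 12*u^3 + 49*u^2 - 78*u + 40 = (u - 5)*(u^3 - 7*u^2 + 14*u - 8) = (u - 5)*(u - 1)*(u^2 - 6*u + 8) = (u - 5)*(u - 4)*(u - 1)*(u - 2)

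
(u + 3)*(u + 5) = u^2 + 8*u + 15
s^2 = s^2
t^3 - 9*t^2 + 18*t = t*(t - 6)*(t - 3)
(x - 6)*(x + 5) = x^2 - x - 30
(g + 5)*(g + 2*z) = g^2 + 2*g*z + 5*g + 10*z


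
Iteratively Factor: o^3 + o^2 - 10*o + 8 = (o - 1)*(o^2 + 2*o - 8) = (o - 1)*(o + 4)*(o - 2)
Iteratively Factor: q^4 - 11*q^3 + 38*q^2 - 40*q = (q - 4)*(q^3 - 7*q^2 + 10*q) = (q - 5)*(q - 4)*(q^2 - 2*q) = (q - 5)*(q - 4)*(q - 2)*(q)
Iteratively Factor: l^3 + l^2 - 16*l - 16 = (l + 1)*(l^2 - 16) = (l - 4)*(l + 1)*(l + 4)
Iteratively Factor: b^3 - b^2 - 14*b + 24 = (b - 2)*(b^2 + b - 12) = (b - 2)*(b + 4)*(b - 3)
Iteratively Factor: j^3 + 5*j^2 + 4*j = (j + 1)*(j^2 + 4*j) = (j + 1)*(j + 4)*(j)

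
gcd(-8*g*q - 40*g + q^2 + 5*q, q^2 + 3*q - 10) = q + 5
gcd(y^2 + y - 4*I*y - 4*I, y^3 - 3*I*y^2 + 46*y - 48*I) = 1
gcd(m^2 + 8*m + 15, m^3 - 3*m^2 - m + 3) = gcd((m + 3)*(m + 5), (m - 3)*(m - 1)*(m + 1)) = 1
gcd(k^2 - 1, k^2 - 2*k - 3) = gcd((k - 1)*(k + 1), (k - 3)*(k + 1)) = k + 1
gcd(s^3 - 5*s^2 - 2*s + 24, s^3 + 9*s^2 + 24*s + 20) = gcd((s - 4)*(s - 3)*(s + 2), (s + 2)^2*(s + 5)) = s + 2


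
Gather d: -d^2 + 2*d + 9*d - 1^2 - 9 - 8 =-d^2 + 11*d - 18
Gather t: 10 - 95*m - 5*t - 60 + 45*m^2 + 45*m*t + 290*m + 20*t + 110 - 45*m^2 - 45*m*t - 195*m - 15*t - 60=0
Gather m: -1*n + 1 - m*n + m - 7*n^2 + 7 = m*(1 - n) - 7*n^2 - n + 8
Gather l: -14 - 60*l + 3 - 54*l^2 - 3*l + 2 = -54*l^2 - 63*l - 9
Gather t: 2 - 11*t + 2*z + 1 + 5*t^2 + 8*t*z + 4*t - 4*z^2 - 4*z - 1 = 5*t^2 + t*(8*z - 7) - 4*z^2 - 2*z + 2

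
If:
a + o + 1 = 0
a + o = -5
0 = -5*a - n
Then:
No Solution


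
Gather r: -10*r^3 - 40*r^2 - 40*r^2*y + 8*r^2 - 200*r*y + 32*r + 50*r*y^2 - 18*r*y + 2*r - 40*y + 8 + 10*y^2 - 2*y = -10*r^3 + r^2*(-40*y - 32) + r*(50*y^2 - 218*y + 34) + 10*y^2 - 42*y + 8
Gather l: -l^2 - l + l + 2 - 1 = 1 - l^2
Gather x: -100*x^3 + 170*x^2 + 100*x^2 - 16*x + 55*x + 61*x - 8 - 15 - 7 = -100*x^3 + 270*x^2 + 100*x - 30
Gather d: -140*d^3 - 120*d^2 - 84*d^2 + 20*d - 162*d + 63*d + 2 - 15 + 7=-140*d^3 - 204*d^2 - 79*d - 6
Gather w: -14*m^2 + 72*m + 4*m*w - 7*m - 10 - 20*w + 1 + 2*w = -14*m^2 + 65*m + w*(4*m - 18) - 9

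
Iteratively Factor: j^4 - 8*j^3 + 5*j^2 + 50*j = (j - 5)*(j^3 - 3*j^2 - 10*j) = j*(j - 5)*(j^2 - 3*j - 10) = j*(j - 5)^2*(j + 2)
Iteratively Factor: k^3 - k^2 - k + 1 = (k - 1)*(k^2 - 1) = (k - 1)^2*(k + 1)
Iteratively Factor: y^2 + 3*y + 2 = (y + 2)*(y + 1)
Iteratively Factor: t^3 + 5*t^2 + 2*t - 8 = (t - 1)*(t^2 + 6*t + 8) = (t - 1)*(t + 4)*(t + 2)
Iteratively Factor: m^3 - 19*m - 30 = (m + 2)*(m^2 - 2*m - 15) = (m + 2)*(m + 3)*(m - 5)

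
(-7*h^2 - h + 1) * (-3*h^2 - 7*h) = 21*h^4 + 52*h^3 + 4*h^2 - 7*h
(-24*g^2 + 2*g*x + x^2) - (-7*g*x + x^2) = -24*g^2 + 9*g*x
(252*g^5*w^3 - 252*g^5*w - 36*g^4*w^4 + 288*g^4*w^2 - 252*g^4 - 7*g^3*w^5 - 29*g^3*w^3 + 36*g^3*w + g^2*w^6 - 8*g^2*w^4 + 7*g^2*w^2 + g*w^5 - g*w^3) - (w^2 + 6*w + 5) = 252*g^5*w^3 - 252*g^5*w - 36*g^4*w^4 + 288*g^4*w^2 - 252*g^4 - 7*g^3*w^5 - 29*g^3*w^3 + 36*g^3*w + g^2*w^6 - 8*g^2*w^4 + 7*g^2*w^2 + g*w^5 - g*w^3 - w^2 - 6*w - 5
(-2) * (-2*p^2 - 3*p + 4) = 4*p^2 + 6*p - 8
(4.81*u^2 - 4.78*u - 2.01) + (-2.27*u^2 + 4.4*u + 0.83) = 2.54*u^2 - 0.38*u - 1.18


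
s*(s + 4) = s^2 + 4*s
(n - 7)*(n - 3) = n^2 - 10*n + 21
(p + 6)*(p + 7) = p^2 + 13*p + 42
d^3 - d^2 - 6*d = d*(d - 3)*(d + 2)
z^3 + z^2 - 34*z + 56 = (z - 4)*(z - 2)*(z + 7)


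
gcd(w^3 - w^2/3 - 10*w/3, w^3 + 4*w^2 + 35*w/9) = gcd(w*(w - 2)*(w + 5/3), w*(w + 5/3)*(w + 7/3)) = w^2 + 5*w/3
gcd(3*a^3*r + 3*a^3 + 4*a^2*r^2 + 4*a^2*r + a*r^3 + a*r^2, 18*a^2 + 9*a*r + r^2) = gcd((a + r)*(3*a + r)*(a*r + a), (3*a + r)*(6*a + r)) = 3*a + r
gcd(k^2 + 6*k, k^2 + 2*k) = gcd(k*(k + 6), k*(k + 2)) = k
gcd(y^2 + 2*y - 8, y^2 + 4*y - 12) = y - 2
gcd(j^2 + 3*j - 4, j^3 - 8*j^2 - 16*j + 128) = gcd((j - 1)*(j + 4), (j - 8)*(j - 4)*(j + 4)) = j + 4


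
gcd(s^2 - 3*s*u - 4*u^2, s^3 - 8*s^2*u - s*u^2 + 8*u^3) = s + u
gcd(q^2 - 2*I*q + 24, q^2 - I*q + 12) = 1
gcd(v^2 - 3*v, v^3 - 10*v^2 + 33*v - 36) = v - 3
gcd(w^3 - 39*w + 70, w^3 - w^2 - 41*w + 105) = w^2 + 2*w - 35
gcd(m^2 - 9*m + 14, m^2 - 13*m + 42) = m - 7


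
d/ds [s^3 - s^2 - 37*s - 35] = 3*s^2 - 2*s - 37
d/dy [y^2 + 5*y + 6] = 2*y + 5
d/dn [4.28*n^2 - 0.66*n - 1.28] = 8.56*n - 0.66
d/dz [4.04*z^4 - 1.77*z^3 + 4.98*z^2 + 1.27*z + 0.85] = 16.16*z^3 - 5.31*z^2 + 9.96*z + 1.27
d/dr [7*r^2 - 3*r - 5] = 14*r - 3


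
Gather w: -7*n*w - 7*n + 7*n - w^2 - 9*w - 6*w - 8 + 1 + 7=-w^2 + w*(-7*n - 15)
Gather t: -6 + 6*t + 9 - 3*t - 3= 3*t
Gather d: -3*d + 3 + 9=12 - 3*d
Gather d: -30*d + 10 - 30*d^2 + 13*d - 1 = -30*d^2 - 17*d + 9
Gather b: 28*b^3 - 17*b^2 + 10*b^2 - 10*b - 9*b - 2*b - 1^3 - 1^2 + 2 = 28*b^3 - 7*b^2 - 21*b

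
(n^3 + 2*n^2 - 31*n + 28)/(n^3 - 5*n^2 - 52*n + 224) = (n - 1)/(n - 8)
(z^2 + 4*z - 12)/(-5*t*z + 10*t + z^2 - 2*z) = (z + 6)/(-5*t + z)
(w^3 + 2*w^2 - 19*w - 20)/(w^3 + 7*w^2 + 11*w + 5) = (w - 4)/(w + 1)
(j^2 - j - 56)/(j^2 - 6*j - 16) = (j + 7)/(j + 2)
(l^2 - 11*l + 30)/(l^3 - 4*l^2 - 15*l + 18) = (l - 5)/(l^2 + 2*l - 3)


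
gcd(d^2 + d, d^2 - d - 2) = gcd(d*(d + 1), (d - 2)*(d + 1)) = d + 1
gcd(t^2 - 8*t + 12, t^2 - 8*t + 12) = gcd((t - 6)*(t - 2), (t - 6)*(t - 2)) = t^2 - 8*t + 12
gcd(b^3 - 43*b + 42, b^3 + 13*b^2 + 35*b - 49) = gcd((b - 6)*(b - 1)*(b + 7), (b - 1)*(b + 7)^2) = b^2 + 6*b - 7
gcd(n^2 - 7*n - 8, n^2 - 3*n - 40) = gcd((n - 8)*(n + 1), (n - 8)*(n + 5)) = n - 8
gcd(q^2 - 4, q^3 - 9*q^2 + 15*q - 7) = 1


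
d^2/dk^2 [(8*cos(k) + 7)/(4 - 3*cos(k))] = 53*(-3*sin(k)^2 + 4*cos(k) - 3)/(3*cos(k) - 4)^3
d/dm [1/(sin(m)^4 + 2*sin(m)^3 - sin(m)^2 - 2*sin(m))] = 2*(-2*sin(m)^3 - 3*sin(m)^2 + sin(m) + 1)/((sin(m) + 2)^2*sin(m)^2*cos(m)^3)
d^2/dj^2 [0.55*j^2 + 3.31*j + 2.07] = 1.10000000000000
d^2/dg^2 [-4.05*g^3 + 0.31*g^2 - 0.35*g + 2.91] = 0.62 - 24.3*g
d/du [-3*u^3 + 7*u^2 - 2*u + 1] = -9*u^2 + 14*u - 2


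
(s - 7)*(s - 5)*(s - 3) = s^3 - 15*s^2 + 71*s - 105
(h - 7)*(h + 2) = h^2 - 5*h - 14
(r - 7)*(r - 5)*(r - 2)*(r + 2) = r^4 - 12*r^3 + 31*r^2 + 48*r - 140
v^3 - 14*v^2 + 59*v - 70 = (v - 7)*(v - 5)*(v - 2)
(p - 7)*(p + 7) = p^2 - 49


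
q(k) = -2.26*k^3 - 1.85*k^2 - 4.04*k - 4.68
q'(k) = -6.78*k^2 - 3.7*k - 4.04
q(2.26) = -49.35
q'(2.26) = -47.03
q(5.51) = -461.17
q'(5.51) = -230.27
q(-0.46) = -2.99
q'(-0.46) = -3.77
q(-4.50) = 181.98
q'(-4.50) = -124.68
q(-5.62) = 360.75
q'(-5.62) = -197.39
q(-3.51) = 84.44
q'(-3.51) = -74.58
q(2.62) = -68.61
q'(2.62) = -60.27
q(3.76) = -166.16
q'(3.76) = -113.80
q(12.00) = -4224.84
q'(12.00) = -1024.76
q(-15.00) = 7267.17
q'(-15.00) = -1474.04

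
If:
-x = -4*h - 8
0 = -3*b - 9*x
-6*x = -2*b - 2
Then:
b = -1/2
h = -47/24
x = 1/6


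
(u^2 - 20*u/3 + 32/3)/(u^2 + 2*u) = (3*u^2 - 20*u + 32)/(3*u*(u + 2))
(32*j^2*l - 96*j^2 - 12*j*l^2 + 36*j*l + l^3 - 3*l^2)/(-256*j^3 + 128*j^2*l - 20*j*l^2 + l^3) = (3 - l)/(8*j - l)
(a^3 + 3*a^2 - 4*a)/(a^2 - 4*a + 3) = a*(a + 4)/(a - 3)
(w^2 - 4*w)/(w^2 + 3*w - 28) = w/(w + 7)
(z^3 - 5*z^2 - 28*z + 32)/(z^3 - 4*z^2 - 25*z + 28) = (z - 8)/(z - 7)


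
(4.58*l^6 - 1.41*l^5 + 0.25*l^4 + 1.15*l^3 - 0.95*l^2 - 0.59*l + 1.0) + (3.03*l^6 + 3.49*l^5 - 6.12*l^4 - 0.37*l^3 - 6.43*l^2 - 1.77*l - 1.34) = 7.61*l^6 + 2.08*l^5 - 5.87*l^4 + 0.78*l^3 - 7.38*l^2 - 2.36*l - 0.34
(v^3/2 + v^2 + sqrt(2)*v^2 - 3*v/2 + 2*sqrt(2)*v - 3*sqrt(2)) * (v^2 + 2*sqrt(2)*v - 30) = v^5/2 + v^4 + 2*sqrt(2)*v^4 - 25*v^3/2 + 4*sqrt(2)*v^3 - 36*sqrt(2)*v^2 - 22*v^2 - 60*sqrt(2)*v + 33*v + 90*sqrt(2)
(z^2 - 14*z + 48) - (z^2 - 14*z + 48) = 0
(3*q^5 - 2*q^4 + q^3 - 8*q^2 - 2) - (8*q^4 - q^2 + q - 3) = 3*q^5 - 10*q^4 + q^3 - 7*q^2 - q + 1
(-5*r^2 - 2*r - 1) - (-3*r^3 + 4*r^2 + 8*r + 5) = 3*r^3 - 9*r^2 - 10*r - 6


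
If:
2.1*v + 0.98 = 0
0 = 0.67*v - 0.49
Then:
No Solution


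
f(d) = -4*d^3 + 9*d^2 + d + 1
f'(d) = -12*d^2 + 18*d + 1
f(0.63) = 4.20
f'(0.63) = 7.58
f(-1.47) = 31.68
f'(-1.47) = -51.39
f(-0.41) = 2.38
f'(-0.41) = -8.40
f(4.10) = -119.29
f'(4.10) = -126.92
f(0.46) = 2.98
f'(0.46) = 6.74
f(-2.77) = 152.30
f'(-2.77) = -140.93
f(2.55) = -4.25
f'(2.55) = -31.13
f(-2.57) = 125.77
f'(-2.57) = -124.52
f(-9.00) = 3637.00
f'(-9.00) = -1133.00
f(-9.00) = 3637.00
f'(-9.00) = -1133.00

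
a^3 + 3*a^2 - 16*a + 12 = (a - 2)*(a - 1)*(a + 6)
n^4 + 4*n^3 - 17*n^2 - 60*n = n*(n - 4)*(n + 3)*(n + 5)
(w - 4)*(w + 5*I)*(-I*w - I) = -I*w^3 + 5*w^2 + 3*I*w^2 - 15*w + 4*I*w - 20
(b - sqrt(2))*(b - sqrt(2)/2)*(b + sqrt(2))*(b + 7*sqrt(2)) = b^4 + 13*sqrt(2)*b^3/2 - 9*b^2 - 13*sqrt(2)*b + 14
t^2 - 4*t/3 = t*(t - 4/3)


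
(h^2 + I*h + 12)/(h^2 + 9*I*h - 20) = (h - 3*I)/(h + 5*I)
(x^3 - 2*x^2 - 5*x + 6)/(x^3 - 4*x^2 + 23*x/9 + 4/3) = 9*(x^2 + x - 2)/(9*x^2 - 9*x - 4)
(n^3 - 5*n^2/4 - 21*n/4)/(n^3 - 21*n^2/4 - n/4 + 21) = n/(n - 4)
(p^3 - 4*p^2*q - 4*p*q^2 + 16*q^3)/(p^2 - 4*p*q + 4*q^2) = (p^2 - 2*p*q - 8*q^2)/(p - 2*q)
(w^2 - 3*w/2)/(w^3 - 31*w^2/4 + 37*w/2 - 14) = 2*w*(2*w - 3)/(4*w^3 - 31*w^2 + 74*w - 56)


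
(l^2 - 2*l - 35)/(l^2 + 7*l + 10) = (l - 7)/(l + 2)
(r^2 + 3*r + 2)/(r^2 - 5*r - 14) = (r + 1)/(r - 7)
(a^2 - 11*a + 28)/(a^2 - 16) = (a - 7)/(a + 4)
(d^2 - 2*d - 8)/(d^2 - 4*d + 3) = (d^2 - 2*d - 8)/(d^2 - 4*d + 3)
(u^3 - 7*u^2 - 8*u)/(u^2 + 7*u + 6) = u*(u - 8)/(u + 6)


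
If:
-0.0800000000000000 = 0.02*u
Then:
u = -4.00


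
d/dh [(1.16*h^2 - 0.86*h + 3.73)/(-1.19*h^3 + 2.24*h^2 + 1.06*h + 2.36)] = (1.3804*h^4 - 2.0468*h^3 + 16.4721*h^2 - 11.2352*h - 5.9834)/(1.4161*h^6 - 5.3312*h^5 + 2.4948*h^4 - 0.867999999999999*h^3 + 11.6964*h^2 + 5.0032*h + 5.5696)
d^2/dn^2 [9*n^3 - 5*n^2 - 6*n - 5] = 54*n - 10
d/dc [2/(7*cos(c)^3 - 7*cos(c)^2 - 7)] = 2*(3*cos(c) - 2)*sin(c)*cos(c)/(7*(-cos(c)^3 + cos(c)^2 + 1)^2)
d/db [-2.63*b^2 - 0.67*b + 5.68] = -5.26*b - 0.67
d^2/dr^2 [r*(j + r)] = 2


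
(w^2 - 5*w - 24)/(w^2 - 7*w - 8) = (w + 3)/(w + 1)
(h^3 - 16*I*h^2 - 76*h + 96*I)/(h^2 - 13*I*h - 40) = (h^2 - 8*I*h - 12)/(h - 5*I)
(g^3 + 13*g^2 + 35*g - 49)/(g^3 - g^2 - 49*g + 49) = (g + 7)/(g - 7)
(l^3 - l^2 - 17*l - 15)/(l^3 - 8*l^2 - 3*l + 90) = (l + 1)/(l - 6)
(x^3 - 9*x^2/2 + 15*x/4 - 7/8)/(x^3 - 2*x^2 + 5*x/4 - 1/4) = (x - 7/2)/(x - 1)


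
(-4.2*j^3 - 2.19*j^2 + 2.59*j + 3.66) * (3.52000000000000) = -14.784*j^3 - 7.7088*j^2 + 9.1168*j + 12.8832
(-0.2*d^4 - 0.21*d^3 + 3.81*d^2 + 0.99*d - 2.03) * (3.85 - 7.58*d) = 1.516*d^5 + 0.8218*d^4 - 29.6883*d^3 + 7.1643*d^2 + 19.1989*d - 7.8155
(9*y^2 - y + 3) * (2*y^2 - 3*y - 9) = 18*y^4 - 29*y^3 - 72*y^2 - 27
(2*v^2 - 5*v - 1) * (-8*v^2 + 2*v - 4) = -16*v^4 + 44*v^3 - 10*v^2 + 18*v + 4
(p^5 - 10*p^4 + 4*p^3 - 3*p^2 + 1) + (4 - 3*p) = p^5 - 10*p^4 + 4*p^3 - 3*p^2 - 3*p + 5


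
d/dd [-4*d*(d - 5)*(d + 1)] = -12*d^2 + 32*d + 20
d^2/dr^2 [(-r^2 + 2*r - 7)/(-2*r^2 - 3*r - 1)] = 4*(-7*r^3 + 39*r^2 + 69*r + 28)/(8*r^6 + 36*r^5 + 66*r^4 + 63*r^3 + 33*r^2 + 9*r + 1)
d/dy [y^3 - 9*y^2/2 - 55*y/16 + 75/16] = 3*y^2 - 9*y - 55/16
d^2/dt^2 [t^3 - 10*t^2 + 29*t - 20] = 6*t - 20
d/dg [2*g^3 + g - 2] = 6*g^2 + 1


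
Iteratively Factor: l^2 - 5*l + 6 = (l - 2)*(l - 3)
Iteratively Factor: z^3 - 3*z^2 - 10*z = (z)*(z^2 - 3*z - 10) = z*(z + 2)*(z - 5)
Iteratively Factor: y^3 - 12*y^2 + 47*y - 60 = (y - 3)*(y^2 - 9*y + 20) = (y - 5)*(y - 3)*(y - 4)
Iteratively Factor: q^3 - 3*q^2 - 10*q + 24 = (q - 4)*(q^2 + q - 6) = (q - 4)*(q - 2)*(q + 3)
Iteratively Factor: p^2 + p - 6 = (p - 2)*(p + 3)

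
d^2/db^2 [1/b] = 2/b^3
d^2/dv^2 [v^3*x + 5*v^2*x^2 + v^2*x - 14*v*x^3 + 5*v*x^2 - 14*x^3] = 2*x*(3*v + 5*x + 1)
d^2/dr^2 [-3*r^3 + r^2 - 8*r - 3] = 2 - 18*r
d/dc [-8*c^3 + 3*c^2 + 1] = 6*c*(1 - 4*c)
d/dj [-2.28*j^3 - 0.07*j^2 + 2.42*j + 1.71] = -6.84*j^2 - 0.14*j + 2.42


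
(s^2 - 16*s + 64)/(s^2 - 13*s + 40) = (s - 8)/(s - 5)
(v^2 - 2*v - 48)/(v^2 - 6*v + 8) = (v^2 - 2*v - 48)/(v^2 - 6*v + 8)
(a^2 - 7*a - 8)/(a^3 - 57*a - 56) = 1/(a + 7)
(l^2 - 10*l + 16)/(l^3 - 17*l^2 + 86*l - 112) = 1/(l - 7)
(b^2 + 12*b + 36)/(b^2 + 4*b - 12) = (b + 6)/(b - 2)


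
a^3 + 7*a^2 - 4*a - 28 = (a - 2)*(a + 2)*(a + 7)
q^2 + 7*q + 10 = (q + 2)*(q + 5)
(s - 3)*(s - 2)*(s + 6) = s^3 + s^2 - 24*s + 36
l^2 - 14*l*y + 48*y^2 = (l - 8*y)*(l - 6*y)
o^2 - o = o*(o - 1)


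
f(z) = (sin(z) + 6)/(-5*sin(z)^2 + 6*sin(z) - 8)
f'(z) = (10*sin(z)*cos(z) - 6*cos(z))*(sin(z) + 6)/(-5*sin(z)^2 + 6*sin(z) - 8)^2 + cos(z)/(-5*sin(z)^2 + 6*sin(z) - 8)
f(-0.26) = -0.58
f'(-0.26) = -0.59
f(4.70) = -0.26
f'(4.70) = 0.00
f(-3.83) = -1.07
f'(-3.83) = 0.08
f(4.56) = -0.27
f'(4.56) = 0.04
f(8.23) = -1.03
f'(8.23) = -0.13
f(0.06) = -0.79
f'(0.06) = -0.69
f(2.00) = -1.03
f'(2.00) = -0.14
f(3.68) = -0.44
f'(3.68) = 0.41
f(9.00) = -1.01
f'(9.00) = 0.41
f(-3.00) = -0.65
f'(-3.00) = 0.65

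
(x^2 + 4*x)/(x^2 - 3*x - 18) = x*(x + 4)/(x^2 - 3*x - 18)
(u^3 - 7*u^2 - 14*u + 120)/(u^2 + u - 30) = (u^2 - 2*u - 24)/(u + 6)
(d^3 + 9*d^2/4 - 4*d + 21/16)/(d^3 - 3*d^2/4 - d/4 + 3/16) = (2*d + 7)/(2*d + 1)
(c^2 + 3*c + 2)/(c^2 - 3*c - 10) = (c + 1)/(c - 5)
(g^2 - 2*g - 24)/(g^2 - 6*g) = (g + 4)/g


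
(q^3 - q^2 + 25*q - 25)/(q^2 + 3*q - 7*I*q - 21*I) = (q^3 - q^2 + 25*q - 25)/(q^2 + q*(3 - 7*I) - 21*I)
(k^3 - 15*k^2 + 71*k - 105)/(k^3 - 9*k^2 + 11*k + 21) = (k - 5)/(k + 1)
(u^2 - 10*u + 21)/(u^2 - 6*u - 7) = (u - 3)/(u + 1)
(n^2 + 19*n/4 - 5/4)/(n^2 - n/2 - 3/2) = (-4*n^2 - 19*n + 5)/(2*(-2*n^2 + n + 3))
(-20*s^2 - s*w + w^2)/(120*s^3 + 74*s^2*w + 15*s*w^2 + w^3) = (-5*s + w)/(30*s^2 + 11*s*w + w^2)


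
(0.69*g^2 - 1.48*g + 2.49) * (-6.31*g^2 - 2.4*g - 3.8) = -4.3539*g^4 + 7.6828*g^3 - 14.7819*g^2 - 0.352*g - 9.462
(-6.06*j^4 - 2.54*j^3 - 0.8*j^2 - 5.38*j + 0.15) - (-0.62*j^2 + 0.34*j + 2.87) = -6.06*j^4 - 2.54*j^3 - 0.18*j^2 - 5.72*j - 2.72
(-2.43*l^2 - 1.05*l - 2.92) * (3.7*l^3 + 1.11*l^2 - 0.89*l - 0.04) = -8.991*l^5 - 6.5823*l^4 - 9.8068*l^3 - 2.2095*l^2 + 2.6408*l + 0.1168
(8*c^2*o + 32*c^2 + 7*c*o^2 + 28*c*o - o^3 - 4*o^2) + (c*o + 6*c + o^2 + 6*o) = 8*c^2*o + 32*c^2 + 7*c*o^2 + 29*c*o + 6*c - o^3 - 3*o^2 + 6*o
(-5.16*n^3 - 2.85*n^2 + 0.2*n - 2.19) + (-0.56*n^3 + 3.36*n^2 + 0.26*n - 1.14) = -5.72*n^3 + 0.51*n^2 + 0.46*n - 3.33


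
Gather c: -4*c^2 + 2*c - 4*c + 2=-4*c^2 - 2*c + 2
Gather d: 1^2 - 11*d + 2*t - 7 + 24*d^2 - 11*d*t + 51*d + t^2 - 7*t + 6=24*d^2 + d*(40 - 11*t) + t^2 - 5*t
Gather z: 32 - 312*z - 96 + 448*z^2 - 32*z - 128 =448*z^2 - 344*z - 192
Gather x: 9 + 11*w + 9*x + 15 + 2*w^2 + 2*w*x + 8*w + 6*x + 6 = 2*w^2 + 19*w + x*(2*w + 15) + 30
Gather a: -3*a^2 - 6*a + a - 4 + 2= -3*a^2 - 5*a - 2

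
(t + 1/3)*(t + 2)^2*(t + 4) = t^4 + 25*t^3/3 + 68*t^2/3 + 68*t/3 + 16/3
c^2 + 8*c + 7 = (c + 1)*(c + 7)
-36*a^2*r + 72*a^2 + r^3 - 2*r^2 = (-6*a + r)*(6*a + r)*(r - 2)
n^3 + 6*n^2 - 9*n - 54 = (n - 3)*(n + 3)*(n + 6)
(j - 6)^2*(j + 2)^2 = j^4 - 8*j^3 - 8*j^2 + 96*j + 144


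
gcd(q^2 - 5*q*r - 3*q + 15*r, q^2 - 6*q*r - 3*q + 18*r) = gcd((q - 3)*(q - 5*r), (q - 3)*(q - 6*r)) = q - 3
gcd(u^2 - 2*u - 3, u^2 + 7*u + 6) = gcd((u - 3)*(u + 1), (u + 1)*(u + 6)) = u + 1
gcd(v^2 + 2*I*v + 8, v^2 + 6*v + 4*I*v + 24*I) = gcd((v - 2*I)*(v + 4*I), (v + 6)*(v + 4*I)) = v + 4*I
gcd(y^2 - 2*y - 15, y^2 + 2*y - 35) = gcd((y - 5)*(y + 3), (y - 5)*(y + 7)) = y - 5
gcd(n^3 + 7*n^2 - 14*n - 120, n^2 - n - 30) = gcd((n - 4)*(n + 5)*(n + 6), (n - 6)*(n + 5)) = n + 5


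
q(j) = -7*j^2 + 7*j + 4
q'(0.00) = 7.00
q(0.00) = 4.00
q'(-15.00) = 217.00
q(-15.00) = -1676.00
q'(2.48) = -27.72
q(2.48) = -21.69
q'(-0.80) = 18.20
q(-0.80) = -6.08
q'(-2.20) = 37.80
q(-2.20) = -45.28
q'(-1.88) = 33.32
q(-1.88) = -33.90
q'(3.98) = -48.72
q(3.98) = -79.02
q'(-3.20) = 51.80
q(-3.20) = -90.08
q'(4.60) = -57.40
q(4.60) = -111.92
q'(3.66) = -44.24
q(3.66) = -64.15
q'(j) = 7 - 14*j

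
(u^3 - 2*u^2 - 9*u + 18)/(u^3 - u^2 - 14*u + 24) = (u + 3)/(u + 4)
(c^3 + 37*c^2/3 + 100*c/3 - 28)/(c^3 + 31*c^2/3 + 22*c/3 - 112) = (3*c - 2)/(3*c - 8)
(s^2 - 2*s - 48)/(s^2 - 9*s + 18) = (s^2 - 2*s - 48)/(s^2 - 9*s + 18)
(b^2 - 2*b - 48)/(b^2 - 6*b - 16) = (b + 6)/(b + 2)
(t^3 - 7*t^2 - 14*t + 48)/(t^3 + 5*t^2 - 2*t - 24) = (t - 8)/(t + 4)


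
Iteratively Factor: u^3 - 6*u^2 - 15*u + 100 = (u + 4)*(u^2 - 10*u + 25) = (u - 5)*(u + 4)*(u - 5)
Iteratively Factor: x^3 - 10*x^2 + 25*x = (x)*(x^2 - 10*x + 25) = x*(x - 5)*(x - 5)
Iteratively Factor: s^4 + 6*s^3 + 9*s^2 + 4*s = (s)*(s^3 + 6*s^2 + 9*s + 4) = s*(s + 4)*(s^2 + 2*s + 1) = s*(s + 1)*(s + 4)*(s + 1)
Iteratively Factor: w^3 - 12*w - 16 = (w - 4)*(w^2 + 4*w + 4) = (w - 4)*(w + 2)*(w + 2)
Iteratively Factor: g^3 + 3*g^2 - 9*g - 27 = (g + 3)*(g^2 - 9) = (g - 3)*(g + 3)*(g + 3)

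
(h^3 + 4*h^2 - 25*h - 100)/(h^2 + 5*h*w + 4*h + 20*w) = (h^2 - 25)/(h + 5*w)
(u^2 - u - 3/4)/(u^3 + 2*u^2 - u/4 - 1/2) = (2*u - 3)/(2*u^2 + 3*u - 2)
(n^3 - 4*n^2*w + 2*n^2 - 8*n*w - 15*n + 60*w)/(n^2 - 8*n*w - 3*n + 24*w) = (-n^2 + 4*n*w - 5*n + 20*w)/(-n + 8*w)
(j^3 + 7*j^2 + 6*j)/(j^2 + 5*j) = (j^2 + 7*j + 6)/(j + 5)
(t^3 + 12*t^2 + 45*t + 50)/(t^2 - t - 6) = (t^2 + 10*t + 25)/(t - 3)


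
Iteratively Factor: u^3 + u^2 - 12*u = (u)*(u^2 + u - 12) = u*(u - 3)*(u + 4)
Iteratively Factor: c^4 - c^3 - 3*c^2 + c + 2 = (c + 1)*(c^3 - 2*c^2 - c + 2) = (c - 2)*(c + 1)*(c^2 - 1) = (c - 2)*(c + 1)^2*(c - 1)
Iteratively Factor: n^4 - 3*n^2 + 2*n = (n + 2)*(n^3 - 2*n^2 + n) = n*(n + 2)*(n^2 - 2*n + 1) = n*(n - 1)*(n + 2)*(n - 1)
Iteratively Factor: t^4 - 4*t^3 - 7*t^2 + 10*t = (t)*(t^3 - 4*t^2 - 7*t + 10) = t*(t + 2)*(t^2 - 6*t + 5) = t*(t - 1)*(t + 2)*(t - 5)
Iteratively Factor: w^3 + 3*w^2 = (w)*(w^2 + 3*w) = w^2*(w + 3)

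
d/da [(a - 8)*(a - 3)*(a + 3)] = 3*a^2 - 16*a - 9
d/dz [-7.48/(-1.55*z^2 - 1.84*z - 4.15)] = (-23.188*z - 13.7632)/(1.55*z^2 + 1.84*z + 4.15)^2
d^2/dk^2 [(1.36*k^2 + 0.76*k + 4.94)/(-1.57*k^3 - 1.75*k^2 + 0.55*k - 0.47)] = (-6.704528*k^6 - 11.239944*k^5 - 165.694032*k^4 - 211.698304*k^3 - 51.737112*k^2 + 54.150456*k + 4.143832)/(3.869893*k^9 + 12.940725*k^8 + 10.35729*k^7 - 0.231866000000002*k^6 + 4.1196*k^5 + 3.47118*k^4 - 1.840186*k^3 + 1.58625*k^2 - 0.364485*k + 0.103823)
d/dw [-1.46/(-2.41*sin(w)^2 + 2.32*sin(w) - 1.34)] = (3.3872 - 7.0372*sin(w))*cos(w)/(2.41*sin(w)^2 - 2.32*sin(w) + 1.34)^2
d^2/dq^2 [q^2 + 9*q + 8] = 2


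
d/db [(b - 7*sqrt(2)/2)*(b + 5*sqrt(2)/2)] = 2*b - sqrt(2)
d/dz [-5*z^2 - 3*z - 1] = -10*z - 3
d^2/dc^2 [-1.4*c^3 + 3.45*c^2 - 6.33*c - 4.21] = 6.9 - 8.4*c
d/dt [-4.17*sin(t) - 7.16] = -4.17*cos(t)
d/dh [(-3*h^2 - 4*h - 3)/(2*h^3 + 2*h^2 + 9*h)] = (6*h^4 + 16*h^3 - h^2 + 12*h + 27)/(h^2*(4*h^4 + 8*h^3 + 40*h^2 + 36*h + 81))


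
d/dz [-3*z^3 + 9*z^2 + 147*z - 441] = -9*z^2 + 18*z + 147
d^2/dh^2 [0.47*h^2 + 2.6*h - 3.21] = 0.940000000000000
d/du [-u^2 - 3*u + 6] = -2*u - 3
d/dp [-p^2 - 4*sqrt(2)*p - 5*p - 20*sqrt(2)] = -2*p - 4*sqrt(2) - 5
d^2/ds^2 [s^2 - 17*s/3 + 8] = 2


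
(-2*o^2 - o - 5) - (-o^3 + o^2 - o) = o^3 - 3*o^2 - 5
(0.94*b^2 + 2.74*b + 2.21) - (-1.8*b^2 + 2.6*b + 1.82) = 2.74*b^2 + 0.14*b + 0.39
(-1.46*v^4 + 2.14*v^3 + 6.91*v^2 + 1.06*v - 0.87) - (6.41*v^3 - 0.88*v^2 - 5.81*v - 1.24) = -1.46*v^4 - 4.27*v^3 + 7.79*v^2 + 6.87*v + 0.37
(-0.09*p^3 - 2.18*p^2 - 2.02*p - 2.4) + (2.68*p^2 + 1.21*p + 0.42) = -0.09*p^3 + 0.5*p^2 - 0.81*p - 1.98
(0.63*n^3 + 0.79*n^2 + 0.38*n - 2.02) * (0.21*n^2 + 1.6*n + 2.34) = 0.1323*n^5 + 1.1739*n^4 + 2.818*n^3 + 2.0324*n^2 - 2.3428*n - 4.7268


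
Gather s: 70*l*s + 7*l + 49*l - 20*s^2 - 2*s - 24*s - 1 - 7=56*l - 20*s^2 + s*(70*l - 26) - 8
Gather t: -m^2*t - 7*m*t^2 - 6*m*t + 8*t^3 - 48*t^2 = 8*t^3 + t^2*(-7*m - 48) + t*(-m^2 - 6*m)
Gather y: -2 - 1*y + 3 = 1 - y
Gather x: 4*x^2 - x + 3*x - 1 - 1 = 4*x^2 + 2*x - 2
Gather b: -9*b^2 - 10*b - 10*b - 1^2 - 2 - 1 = -9*b^2 - 20*b - 4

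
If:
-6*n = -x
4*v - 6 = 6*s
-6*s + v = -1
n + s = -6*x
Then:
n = -5/333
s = 5/9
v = 7/3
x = -10/111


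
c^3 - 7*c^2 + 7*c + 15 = (c - 5)*(c - 3)*(c + 1)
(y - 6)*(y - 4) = y^2 - 10*y + 24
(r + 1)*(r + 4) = r^2 + 5*r + 4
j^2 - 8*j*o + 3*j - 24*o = (j + 3)*(j - 8*o)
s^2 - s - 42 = (s - 7)*(s + 6)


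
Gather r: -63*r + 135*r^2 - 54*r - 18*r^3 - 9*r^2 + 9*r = -18*r^3 + 126*r^2 - 108*r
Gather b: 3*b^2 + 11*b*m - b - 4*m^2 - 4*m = 3*b^2 + b*(11*m - 1) - 4*m^2 - 4*m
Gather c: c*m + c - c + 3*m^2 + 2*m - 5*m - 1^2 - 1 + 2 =c*m + 3*m^2 - 3*m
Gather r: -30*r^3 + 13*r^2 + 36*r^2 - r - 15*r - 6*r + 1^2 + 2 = -30*r^3 + 49*r^2 - 22*r + 3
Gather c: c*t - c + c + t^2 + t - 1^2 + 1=c*t + t^2 + t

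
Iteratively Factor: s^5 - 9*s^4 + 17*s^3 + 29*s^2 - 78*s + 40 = (s - 5)*(s^4 - 4*s^3 - 3*s^2 + 14*s - 8) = (s - 5)*(s - 4)*(s^3 - 3*s + 2) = (s - 5)*(s - 4)*(s + 2)*(s^2 - 2*s + 1) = (s - 5)*(s - 4)*(s - 1)*(s + 2)*(s - 1)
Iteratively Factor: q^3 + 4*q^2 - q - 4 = (q - 1)*(q^2 + 5*q + 4) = (q - 1)*(q + 4)*(q + 1)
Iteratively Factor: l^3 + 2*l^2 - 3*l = (l + 3)*(l^2 - l) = l*(l + 3)*(l - 1)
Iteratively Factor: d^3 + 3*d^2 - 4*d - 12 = (d + 3)*(d^2 - 4) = (d + 2)*(d + 3)*(d - 2)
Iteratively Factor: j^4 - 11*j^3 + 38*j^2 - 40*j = (j)*(j^3 - 11*j^2 + 38*j - 40) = j*(j - 2)*(j^2 - 9*j + 20) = j*(j - 5)*(j - 2)*(j - 4)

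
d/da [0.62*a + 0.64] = 0.620000000000000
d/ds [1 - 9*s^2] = -18*s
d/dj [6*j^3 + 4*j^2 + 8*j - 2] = 18*j^2 + 8*j + 8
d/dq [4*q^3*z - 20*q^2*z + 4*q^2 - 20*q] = 12*q^2*z - 40*q*z + 8*q - 20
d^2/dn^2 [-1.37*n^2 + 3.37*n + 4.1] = -2.74000000000000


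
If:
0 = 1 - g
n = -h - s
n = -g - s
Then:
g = 1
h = 1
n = -s - 1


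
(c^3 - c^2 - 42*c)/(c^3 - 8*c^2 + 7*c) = (c + 6)/(c - 1)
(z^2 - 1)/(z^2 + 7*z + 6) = (z - 1)/(z + 6)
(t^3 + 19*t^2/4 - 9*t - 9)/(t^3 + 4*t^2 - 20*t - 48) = (4*t^2 - 5*t - 6)/(4*(t^2 - 2*t - 8))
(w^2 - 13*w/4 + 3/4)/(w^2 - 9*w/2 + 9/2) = (4*w - 1)/(2*(2*w - 3))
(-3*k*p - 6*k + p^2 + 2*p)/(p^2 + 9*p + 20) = (-3*k*p - 6*k + p^2 + 2*p)/(p^2 + 9*p + 20)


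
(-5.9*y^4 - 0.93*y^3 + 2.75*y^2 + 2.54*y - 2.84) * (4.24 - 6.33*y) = 37.347*y^5 - 19.1291*y^4 - 21.3507*y^3 - 4.4182*y^2 + 28.7468*y - 12.0416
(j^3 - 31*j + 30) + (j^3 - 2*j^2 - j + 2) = 2*j^3 - 2*j^2 - 32*j + 32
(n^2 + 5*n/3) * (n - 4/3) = n^3 + n^2/3 - 20*n/9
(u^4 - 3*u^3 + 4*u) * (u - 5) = u^5 - 8*u^4 + 15*u^3 + 4*u^2 - 20*u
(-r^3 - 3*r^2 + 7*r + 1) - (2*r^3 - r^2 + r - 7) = -3*r^3 - 2*r^2 + 6*r + 8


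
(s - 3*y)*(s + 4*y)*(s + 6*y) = s^3 + 7*s^2*y - 6*s*y^2 - 72*y^3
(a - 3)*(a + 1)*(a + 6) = a^3 + 4*a^2 - 15*a - 18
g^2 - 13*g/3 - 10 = (g - 6)*(g + 5/3)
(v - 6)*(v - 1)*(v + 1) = v^3 - 6*v^2 - v + 6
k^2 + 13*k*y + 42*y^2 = (k + 6*y)*(k + 7*y)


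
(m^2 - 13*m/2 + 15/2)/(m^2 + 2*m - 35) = (m - 3/2)/(m + 7)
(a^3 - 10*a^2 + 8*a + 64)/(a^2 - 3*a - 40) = (a^2 - 2*a - 8)/(a + 5)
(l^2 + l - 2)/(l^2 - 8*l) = (l^2 + l - 2)/(l*(l - 8))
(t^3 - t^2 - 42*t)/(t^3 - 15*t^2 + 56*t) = (t + 6)/(t - 8)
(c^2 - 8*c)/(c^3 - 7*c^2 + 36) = c*(c - 8)/(c^3 - 7*c^2 + 36)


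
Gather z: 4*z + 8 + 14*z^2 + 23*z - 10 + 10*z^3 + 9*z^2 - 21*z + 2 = 10*z^3 + 23*z^2 + 6*z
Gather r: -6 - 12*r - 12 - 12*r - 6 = -24*r - 24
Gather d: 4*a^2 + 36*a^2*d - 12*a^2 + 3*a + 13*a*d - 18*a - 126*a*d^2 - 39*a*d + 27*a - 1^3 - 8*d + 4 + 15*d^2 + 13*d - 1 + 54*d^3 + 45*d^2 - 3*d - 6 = -8*a^2 + 12*a + 54*d^3 + d^2*(60 - 126*a) + d*(36*a^2 - 26*a + 2) - 4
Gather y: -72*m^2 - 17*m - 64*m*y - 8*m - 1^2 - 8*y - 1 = -72*m^2 - 25*m + y*(-64*m - 8) - 2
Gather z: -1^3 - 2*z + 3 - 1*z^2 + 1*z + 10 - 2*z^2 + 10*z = -3*z^2 + 9*z + 12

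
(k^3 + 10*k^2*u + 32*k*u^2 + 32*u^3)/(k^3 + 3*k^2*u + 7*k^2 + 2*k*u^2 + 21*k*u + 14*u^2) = (k^2 + 8*k*u + 16*u^2)/(k^2 + k*u + 7*k + 7*u)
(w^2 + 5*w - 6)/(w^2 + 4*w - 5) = (w + 6)/(w + 5)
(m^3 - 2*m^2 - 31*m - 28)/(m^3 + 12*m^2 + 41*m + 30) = (m^2 - 3*m - 28)/(m^2 + 11*m + 30)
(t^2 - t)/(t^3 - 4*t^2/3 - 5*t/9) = 9*(1 - t)/(-9*t^2 + 12*t + 5)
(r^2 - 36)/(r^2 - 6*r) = (r + 6)/r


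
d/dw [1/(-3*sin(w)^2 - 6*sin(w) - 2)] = 6*(sin(w) + 1)*cos(w)/(3*sin(w)^2 + 6*sin(w) + 2)^2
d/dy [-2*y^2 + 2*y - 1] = 2 - 4*y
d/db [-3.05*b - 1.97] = -3.05000000000000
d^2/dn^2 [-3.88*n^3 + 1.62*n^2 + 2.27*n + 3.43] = 3.24 - 23.28*n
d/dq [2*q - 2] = 2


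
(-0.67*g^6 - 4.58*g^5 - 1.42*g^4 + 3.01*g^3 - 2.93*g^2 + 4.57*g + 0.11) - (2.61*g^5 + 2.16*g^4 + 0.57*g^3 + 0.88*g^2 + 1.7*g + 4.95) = -0.67*g^6 - 7.19*g^5 - 3.58*g^4 + 2.44*g^3 - 3.81*g^2 + 2.87*g - 4.84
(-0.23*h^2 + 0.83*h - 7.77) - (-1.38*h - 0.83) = -0.23*h^2 + 2.21*h - 6.94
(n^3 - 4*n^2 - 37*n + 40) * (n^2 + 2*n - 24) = n^5 - 2*n^4 - 69*n^3 + 62*n^2 + 968*n - 960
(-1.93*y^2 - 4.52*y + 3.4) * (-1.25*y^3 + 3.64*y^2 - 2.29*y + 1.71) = 2.4125*y^5 - 1.3752*y^4 - 16.2831*y^3 + 19.4265*y^2 - 15.5152*y + 5.814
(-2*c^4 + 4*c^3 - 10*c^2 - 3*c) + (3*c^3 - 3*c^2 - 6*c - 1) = -2*c^4 + 7*c^3 - 13*c^2 - 9*c - 1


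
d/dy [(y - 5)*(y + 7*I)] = 2*y - 5 + 7*I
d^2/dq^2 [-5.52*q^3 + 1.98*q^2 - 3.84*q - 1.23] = 3.96 - 33.12*q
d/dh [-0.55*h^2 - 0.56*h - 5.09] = -1.1*h - 0.56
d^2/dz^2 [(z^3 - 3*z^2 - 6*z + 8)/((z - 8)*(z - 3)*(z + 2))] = 4*(3*z^3 - 30*z^2 + 114*z - 178)/(z^6 - 33*z^5 + 435*z^4 - 2915*z^3 + 10440*z^2 - 19008*z + 13824)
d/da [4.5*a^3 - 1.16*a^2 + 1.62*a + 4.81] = 13.5*a^2 - 2.32*a + 1.62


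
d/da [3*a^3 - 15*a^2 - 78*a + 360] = 9*a^2 - 30*a - 78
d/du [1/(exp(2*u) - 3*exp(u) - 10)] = (3 - 2*exp(u))*exp(u)/(-exp(2*u) + 3*exp(u) + 10)^2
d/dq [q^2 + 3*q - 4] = 2*q + 3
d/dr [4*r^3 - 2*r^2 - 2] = 4*r*(3*r - 1)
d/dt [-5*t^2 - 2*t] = -10*t - 2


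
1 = 1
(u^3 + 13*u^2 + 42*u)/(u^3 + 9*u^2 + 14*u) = (u + 6)/(u + 2)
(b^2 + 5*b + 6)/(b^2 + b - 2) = (b + 3)/(b - 1)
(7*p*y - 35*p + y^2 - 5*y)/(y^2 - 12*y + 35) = (7*p + y)/(y - 7)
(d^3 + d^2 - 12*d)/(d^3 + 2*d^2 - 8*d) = (d - 3)/(d - 2)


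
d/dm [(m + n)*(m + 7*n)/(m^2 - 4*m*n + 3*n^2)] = 4*n*(-3*m^2 - 2*m*n + 13*n^2)/(m^4 - 8*m^3*n + 22*m^2*n^2 - 24*m*n^3 + 9*n^4)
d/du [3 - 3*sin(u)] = -3*cos(u)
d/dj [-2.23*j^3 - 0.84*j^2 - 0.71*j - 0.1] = -6.69*j^2 - 1.68*j - 0.71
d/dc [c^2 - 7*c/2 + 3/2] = 2*c - 7/2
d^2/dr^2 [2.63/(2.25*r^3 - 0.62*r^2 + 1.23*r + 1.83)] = ((3.2612 - 35.505*r)*(2.25*r^3 - 0.62*r^2 + 1.23*r + 1.83) + 2.63*(6.75*r^2 - 1.24*r + 1.23)*(13.5*r^2 - 2.48*r + 2.46))/(2.25*r^3 - 0.62*r^2 + 1.23*r + 1.83)^3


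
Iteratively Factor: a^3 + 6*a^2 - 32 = (a - 2)*(a^2 + 8*a + 16) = (a - 2)*(a + 4)*(a + 4)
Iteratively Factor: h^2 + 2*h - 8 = (h + 4)*(h - 2)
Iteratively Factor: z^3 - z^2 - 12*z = (z + 3)*(z^2 - 4*z) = (z - 4)*(z + 3)*(z)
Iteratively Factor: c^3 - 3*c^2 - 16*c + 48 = (c - 4)*(c^2 + c - 12) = (c - 4)*(c + 4)*(c - 3)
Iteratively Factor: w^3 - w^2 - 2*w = (w)*(w^2 - w - 2) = w*(w - 2)*(w + 1)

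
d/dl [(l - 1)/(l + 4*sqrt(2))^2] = (-l + 2 + 4*sqrt(2))/(l + 4*sqrt(2))^3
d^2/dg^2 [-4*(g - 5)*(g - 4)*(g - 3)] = 96 - 24*g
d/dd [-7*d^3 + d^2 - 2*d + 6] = -21*d^2 + 2*d - 2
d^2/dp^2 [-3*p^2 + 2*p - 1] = -6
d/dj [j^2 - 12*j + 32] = 2*j - 12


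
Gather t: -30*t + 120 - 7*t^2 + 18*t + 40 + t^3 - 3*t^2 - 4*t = t^3 - 10*t^2 - 16*t + 160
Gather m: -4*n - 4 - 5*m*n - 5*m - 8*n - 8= m*(-5*n - 5) - 12*n - 12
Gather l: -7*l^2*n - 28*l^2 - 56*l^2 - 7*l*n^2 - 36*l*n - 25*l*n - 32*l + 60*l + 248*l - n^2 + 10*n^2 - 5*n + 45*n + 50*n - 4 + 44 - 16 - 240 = l^2*(-7*n - 84) + l*(-7*n^2 - 61*n + 276) + 9*n^2 + 90*n - 216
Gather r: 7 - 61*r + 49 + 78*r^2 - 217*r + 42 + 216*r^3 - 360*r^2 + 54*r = 216*r^3 - 282*r^2 - 224*r + 98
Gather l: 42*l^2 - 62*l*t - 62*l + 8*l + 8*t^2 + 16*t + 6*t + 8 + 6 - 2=42*l^2 + l*(-62*t - 54) + 8*t^2 + 22*t + 12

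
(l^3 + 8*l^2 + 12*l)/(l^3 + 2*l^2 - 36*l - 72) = l/(l - 6)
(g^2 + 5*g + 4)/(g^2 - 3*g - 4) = (g + 4)/(g - 4)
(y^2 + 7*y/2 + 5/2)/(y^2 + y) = (y + 5/2)/y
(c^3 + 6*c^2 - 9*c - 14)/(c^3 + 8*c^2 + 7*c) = (c - 2)/c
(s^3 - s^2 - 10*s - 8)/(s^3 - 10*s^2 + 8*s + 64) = (s + 1)/(s - 8)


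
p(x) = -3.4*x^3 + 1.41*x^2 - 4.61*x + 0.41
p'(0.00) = -4.61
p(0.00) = 0.41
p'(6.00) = -354.89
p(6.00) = -710.89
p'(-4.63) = -236.32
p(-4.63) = 389.44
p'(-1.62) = -35.95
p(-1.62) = 26.03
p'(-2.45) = -72.74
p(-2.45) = 70.17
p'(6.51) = -418.53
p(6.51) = -907.89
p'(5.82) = -333.70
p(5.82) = -648.93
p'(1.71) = -29.61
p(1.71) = -20.35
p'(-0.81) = -13.59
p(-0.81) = 6.88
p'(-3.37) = -129.95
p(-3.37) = 162.09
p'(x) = -10.2*x^2 + 2.82*x - 4.61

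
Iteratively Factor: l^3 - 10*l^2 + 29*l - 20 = (l - 5)*(l^2 - 5*l + 4) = (l - 5)*(l - 4)*(l - 1)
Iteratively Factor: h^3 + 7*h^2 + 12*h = (h)*(h^2 + 7*h + 12) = h*(h + 4)*(h + 3)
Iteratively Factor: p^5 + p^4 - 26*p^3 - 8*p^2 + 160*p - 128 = (p + 4)*(p^4 - 3*p^3 - 14*p^2 + 48*p - 32) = (p - 4)*(p + 4)*(p^3 + p^2 - 10*p + 8) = (p - 4)*(p - 1)*(p + 4)*(p^2 + 2*p - 8) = (p - 4)*(p - 1)*(p + 4)^2*(p - 2)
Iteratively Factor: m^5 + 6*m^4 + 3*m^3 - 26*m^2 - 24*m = (m - 2)*(m^4 + 8*m^3 + 19*m^2 + 12*m) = (m - 2)*(m + 1)*(m^3 + 7*m^2 + 12*m) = (m - 2)*(m + 1)*(m + 4)*(m^2 + 3*m) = (m - 2)*(m + 1)*(m + 3)*(m + 4)*(m)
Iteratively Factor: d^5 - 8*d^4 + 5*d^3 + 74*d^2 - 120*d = (d - 2)*(d^4 - 6*d^3 - 7*d^2 + 60*d) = (d - 5)*(d - 2)*(d^3 - d^2 - 12*d) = d*(d - 5)*(d - 2)*(d^2 - d - 12) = d*(d - 5)*(d - 2)*(d + 3)*(d - 4)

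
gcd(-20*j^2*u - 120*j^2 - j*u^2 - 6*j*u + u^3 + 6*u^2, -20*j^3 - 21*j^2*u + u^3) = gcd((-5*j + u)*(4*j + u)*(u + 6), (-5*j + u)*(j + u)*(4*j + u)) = -20*j^2 - j*u + u^2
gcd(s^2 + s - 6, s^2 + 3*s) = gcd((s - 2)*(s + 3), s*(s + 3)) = s + 3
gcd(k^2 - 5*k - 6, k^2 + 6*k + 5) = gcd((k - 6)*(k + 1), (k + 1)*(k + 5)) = k + 1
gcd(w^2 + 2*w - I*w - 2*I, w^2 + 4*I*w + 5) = w - I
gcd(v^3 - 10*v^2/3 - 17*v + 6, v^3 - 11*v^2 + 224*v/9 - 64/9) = v - 1/3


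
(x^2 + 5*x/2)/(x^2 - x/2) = (2*x + 5)/(2*x - 1)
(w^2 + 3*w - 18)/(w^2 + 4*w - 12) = (w - 3)/(w - 2)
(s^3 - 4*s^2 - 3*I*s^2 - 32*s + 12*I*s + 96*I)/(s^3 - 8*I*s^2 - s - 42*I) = (s^2 - 4*s - 32)/(s^2 - 5*I*s + 14)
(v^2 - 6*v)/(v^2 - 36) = v/(v + 6)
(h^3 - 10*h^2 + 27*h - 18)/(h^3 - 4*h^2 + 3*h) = (h - 6)/h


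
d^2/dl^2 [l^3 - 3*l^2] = 6*l - 6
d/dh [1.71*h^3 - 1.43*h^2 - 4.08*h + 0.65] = 5.13*h^2 - 2.86*h - 4.08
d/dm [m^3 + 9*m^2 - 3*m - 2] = 3*m^2 + 18*m - 3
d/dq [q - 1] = 1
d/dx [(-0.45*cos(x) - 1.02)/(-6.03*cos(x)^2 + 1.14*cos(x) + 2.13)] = (2.7135*cos(x)^2 + 12.3012*cos(x) - 0.2043)*sin(x)/(36.3609*cos(x)^4 - 13.7484*cos(x)^3 - 24.3882*cos(x)^2 + 4.8564*cos(x) + 4.5369)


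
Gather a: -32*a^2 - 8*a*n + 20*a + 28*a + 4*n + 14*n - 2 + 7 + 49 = -32*a^2 + a*(48 - 8*n) + 18*n + 54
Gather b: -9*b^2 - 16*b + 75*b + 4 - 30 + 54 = -9*b^2 + 59*b + 28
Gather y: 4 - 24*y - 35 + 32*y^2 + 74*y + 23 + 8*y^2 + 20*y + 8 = 40*y^2 + 70*y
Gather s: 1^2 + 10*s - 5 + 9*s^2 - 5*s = 9*s^2 + 5*s - 4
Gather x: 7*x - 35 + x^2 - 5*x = x^2 + 2*x - 35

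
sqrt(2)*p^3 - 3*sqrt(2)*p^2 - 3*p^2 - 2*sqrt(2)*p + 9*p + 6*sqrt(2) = (p - 3)*(p - 2*sqrt(2))*(sqrt(2)*p + 1)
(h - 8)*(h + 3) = h^2 - 5*h - 24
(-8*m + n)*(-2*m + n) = 16*m^2 - 10*m*n + n^2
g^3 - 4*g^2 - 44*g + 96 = (g - 8)*(g - 2)*(g + 6)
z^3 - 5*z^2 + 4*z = z*(z - 4)*(z - 1)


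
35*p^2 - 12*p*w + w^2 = (-7*p + w)*(-5*p + w)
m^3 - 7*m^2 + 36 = (m - 6)*(m - 3)*(m + 2)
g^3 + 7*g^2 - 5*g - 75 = (g - 3)*(g + 5)^2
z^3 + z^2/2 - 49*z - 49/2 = (z - 7)*(z + 1/2)*(z + 7)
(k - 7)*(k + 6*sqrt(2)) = k^2 - 7*k + 6*sqrt(2)*k - 42*sqrt(2)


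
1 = 1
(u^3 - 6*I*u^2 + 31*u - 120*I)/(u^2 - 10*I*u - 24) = (-u^3 + 6*I*u^2 - 31*u + 120*I)/(-u^2 + 10*I*u + 24)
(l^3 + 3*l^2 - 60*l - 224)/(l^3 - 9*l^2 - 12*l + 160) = (l + 7)/(l - 5)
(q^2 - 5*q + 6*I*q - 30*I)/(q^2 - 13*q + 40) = (q + 6*I)/(q - 8)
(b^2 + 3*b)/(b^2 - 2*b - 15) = b/(b - 5)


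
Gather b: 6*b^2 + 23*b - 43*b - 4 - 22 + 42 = 6*b^2 - 20*b + 16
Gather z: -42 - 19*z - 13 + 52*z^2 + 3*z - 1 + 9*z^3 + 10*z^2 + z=9*z^3 + 62*z^2 - 15*z - 56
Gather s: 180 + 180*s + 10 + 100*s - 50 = 280*s + 140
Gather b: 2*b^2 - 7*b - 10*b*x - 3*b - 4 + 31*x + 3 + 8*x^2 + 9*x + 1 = 2*b^2 + b*(-10*x - 10) + 8*x^2 + 40*x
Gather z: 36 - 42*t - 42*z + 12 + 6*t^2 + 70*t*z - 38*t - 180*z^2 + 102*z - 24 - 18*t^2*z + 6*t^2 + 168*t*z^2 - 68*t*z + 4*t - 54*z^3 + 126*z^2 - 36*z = 12*t^2 - 76*t - 54*z^3 + z^2*(168*t - 54) + z*(-18*t^2 + 2*t + 24) + 24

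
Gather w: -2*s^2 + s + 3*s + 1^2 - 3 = -2*s^2 + 4*s - 2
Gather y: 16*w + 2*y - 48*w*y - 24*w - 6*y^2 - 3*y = -8*w - 6*y^2 + y*(-48*w - 1)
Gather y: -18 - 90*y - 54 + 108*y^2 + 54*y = 108*y^2 - 36*y - 72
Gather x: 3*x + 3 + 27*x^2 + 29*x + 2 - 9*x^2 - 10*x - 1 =18*x^2 + 22*x + 4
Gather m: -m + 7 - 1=6 - m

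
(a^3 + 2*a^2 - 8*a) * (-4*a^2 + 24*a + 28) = -4*a^5 + 16*a^4 + 108*a^3 - 136*a^2 - 224*a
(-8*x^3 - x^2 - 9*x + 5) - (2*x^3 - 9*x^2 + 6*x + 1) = -10*x^3 + 8*x^2 - 15*x + 4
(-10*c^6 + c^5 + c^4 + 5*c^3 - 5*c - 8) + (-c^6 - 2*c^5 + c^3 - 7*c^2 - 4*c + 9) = -11*c^6 - c^5 + c^4 + 6*c^3 - 7*c^2 - 9*c + 1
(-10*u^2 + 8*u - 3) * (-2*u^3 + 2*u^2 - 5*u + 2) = 20*u^5 - 36*u^4 + 72*u^3 - 66*u^2 + 31*u - 6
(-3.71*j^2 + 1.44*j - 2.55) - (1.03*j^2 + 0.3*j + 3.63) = -4.74*j^2 + 1.14*j - 6.18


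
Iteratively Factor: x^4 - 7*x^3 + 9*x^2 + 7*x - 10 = (x - 1)*(x^3 - 6*x^2 + 3*x + 10) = (x - 1)*(x + 1)*(x^2 - 7*x + 10) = (x - 5)*(x - 1)*(x + 1)*(x - 2)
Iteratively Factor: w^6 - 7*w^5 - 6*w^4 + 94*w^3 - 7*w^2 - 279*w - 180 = (w + 1)*(w^5 - 8*w^4 + 2*w^3 + 92*w^2 - 99*w - 180) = (w - 4)*(w + 1)*(w^4 - 4*w^3 - 14*w^2 + 36*w + 45) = (w - 5)*(w - 4)*(w + 1)*(w^3 + w^2 - 9*w - 9) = (w - 5)*(w - 4)*(w - 3)*(w + 1)*(w^2 + 4*w + 3) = (w - 5)*(w - 4)*(w - 3)*(w + 1)^2*(w + 3)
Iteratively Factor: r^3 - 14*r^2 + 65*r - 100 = (r - 5)*(r^2 - 9*r + 20) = (r - 5)^2*(r - 4)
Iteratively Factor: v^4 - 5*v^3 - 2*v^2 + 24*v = (v - 3)*(v^3 - 2*v^2 - 8*v) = v*(v - 3)*(v^2 - 2*v - 8) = v*(v - 3)*(v + 2)*(v - 4)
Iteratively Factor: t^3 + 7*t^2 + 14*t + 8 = (t + 2)*(t^2 + 5*t + 4) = (t + 1)*(t + 2)*(t + 4)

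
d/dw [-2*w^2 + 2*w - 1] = 2 - 4*w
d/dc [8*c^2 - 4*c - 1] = 16*c - 4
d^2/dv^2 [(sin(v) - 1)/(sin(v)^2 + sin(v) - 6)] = (-9*sin(v)^5 + 5*sin(v)^4 + 13*sin(v)^2 - 73*sin(v)/4 + 21*sin(3*v)/4 + sin(5*v)/2 - 2)/((sin(v) - 2)^3*(sin(v) + 3)^3)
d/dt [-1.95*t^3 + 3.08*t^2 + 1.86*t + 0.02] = -5.85*t^2 + 6.16*t + 1.86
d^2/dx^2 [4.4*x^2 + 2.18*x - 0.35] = 8.80000000000000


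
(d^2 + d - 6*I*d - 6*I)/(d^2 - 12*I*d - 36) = (d + 1)/(d - 6*I)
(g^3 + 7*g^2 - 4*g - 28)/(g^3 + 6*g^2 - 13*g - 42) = (g - 2)/(g - 3)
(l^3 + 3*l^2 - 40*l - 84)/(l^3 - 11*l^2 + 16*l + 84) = (l + 7)/(l - 7)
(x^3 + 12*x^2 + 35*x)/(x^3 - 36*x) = (x^2 + 12*x + 35)/(x^2 - 36)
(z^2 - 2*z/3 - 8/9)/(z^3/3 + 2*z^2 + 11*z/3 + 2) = (9*z^2 - 6*z - 8)/(3*(z^3 + 6*z^2 + 11*z + 6))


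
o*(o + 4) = o^2 + 4*o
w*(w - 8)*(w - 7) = w^3 - 15*w^2 + 56*w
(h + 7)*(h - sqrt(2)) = h^2 - sqrt(2)*h + 7*h - 7*sqrt(2)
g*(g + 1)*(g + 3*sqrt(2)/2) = g^3 + g^2 + 3*sqrt(2)*g^2/2 + 3*sqrt(2)*g/2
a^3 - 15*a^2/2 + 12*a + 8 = (a - 4)^2*(a + 1/2)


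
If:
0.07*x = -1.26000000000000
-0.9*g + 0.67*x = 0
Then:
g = -13.40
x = -18.00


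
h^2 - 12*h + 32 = (h - 8)*(h - 4)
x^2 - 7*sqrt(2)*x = x*(x - 7*sqrt(2))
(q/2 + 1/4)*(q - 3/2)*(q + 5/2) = q^3/2 + 3*q^2/4 - 13*q/8 - 15/16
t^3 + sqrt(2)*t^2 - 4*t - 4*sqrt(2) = (t - 2)*(t + 2)*(t + sqrt(2))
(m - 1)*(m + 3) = m^2 + 2*m - 3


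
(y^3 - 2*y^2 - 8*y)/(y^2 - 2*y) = (y^2 - 2*y - 8)/(y - 2)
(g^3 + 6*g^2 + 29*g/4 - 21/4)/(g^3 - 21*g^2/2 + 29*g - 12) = (2*g^2 + 13*g + 21)/(2*(g^2 - 10*g + 24))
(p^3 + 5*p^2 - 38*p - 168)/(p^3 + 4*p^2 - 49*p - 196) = (p - 6)/(p - 7)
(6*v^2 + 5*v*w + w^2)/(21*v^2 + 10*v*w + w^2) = (2*v + w)/(7*v + w)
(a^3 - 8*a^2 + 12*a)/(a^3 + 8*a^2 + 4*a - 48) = a*(a - 6)/(a^2 + 10*a + 24)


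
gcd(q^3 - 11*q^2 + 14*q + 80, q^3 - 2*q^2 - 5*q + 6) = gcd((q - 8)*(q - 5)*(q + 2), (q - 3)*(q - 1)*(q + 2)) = q + 2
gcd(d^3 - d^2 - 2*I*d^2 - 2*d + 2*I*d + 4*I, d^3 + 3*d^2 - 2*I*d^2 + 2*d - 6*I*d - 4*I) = d^2 + d*(1 - 2*I) - 2*I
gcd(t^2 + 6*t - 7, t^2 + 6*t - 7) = t^2 + 6*t - 7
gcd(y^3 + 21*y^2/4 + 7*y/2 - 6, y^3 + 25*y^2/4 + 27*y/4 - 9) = y^2 + 13*y/4 - 3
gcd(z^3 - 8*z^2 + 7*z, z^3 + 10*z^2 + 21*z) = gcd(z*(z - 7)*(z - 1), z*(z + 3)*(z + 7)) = z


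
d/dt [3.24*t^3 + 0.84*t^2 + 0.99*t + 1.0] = 9.72*t^2 + 1.68*t + 0.99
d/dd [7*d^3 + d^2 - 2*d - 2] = 21*d^2 + 2*d - 2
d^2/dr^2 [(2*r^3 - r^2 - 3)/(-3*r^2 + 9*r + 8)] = 2*(-183*r^3 - 279*r^2 - 627*r + 379)/(27*r^6 - 243*r^5 + 513*r^4 + 567*r^3 - 1368*r^2 - 1728*r - 512)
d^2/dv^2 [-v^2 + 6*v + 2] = -2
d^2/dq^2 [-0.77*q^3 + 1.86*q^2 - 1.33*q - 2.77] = 3.72 - 4.62*q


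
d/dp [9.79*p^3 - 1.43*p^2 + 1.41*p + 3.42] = 29.37*p^2 - 2.86*p + 1.41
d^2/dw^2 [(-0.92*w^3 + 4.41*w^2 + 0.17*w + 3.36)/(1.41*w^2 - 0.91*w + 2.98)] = (18.200504*w^3 - 56.130396*w^2 - 79.17294*w + 56.575876)/(2.803221*w^6 - 5.427513*w^5 + 21.276477*w^4 - 23.695399*w^3 + 44.967306*w^2 - 24.243492*w + 26.463592)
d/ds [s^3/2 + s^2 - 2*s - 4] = 3*s^2/2 + 2*s - 2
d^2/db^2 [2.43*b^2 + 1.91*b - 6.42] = 4.86000000000000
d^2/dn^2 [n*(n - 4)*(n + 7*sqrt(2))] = 6*n - 8 + 14*sqrt(2)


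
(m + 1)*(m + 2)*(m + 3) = m^3 + 6*m^2 + 11*m + 6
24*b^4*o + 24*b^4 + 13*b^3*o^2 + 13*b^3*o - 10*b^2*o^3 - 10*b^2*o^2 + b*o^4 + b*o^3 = (-8*b + o)*(-3*b + o)*(b + o)*(b*o + b)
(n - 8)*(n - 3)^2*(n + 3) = n^4 - 11*n^3 + 15*n^2 + 99*n - 216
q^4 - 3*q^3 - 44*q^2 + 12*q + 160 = (q - 8)*(q - 2)*(q + 2)*(q + 5)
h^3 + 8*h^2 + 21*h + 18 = (h + 2)*(h + 3)^2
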